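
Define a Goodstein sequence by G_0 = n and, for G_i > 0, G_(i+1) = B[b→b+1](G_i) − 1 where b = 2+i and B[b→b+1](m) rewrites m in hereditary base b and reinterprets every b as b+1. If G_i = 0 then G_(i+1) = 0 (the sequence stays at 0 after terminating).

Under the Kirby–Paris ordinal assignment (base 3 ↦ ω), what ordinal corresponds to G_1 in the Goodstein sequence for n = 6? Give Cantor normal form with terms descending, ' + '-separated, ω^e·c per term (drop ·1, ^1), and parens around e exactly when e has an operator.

G_0 = 6. HB_2(6) = 2^2 + 2. Bump = 30. G_1 = 29.
G_1 = 29. HB_3(29) = 3^3 + 2. Bump = 258. G_2 = 257.

ω^ω + 2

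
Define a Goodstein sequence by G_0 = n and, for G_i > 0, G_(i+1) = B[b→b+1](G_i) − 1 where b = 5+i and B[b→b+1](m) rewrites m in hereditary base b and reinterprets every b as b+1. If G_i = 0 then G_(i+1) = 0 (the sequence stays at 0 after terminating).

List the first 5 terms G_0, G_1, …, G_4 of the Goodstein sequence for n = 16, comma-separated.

[0] 16 ≡ 3·5 + 1 (base 5). Lift 6: 19. −1: 18.
[1] 18 ≡ 3·6 (base 6). Lift 7: 21. −1: 20.
[2] 20 ≡ 2·7 + 6 (base 7). Lift 8: 22. −1: 21.
[3] 21 ≡ 2·8 + 5 (base 8). Lift 9: 23. −1: 22.

16, 18, 20, 21, 22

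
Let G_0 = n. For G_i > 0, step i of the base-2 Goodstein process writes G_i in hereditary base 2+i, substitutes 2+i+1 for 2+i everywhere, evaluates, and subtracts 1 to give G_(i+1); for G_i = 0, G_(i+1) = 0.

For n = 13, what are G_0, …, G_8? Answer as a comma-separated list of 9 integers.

[0] 13 ≡ 2^(2 + 1) + 2^2 + 1 (base 2). Lift 3: 109. −1: 108.
[1] 108 ≡ 3^(3 + 1) + 3^3 (base 3). Lift 4: 1280. −1: 1279.
[2] 1279 ≡ 4^(4 + 1) + 3·4^3 + 3·4^2 + 3·4 + 3 (base 4). Lift 5: 16093. −1: 16092.
[3] 16092 ≡ 5^(5 + 1) + 3·5^3 + 3·5^2 + 3·5 + 2 (base 5). Lift 6: 280712. −1: 280711.
[4] 280711 ≡ 6^(6 + 1) + 3·6^3 + 3·6^2 + 3·6 + 1 (base 6). Lift 7: 5765999. −1: 5765998.
[5] 5765998 ≡ 7^(7 + 1) + 3·7^3 + 3·7^2 + 3·7 (base 7). Lift 8: 134219480. −1: 134219479.
[6] 134219479 ≡ 8^(8 + 1) + 3·8^3 + 3·8^2 + 2·8 + 7 (base 8). Lift 9: 3486786856. −1: 3486786855.
[7] 3486786855 ≡ 9^(9 + 1) + 3·9^3 + 3·9^2 + 2·9 + 6 (base 9). Lift 10: 100000003326. −1: 100000003325.

13, 108, 1279, 16092, 280711, 5765998, 134219479, 3486786855, 100000003325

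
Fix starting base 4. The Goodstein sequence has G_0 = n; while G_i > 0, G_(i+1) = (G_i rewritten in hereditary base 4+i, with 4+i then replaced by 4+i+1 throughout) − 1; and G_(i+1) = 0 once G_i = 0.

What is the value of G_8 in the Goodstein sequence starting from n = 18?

i=0: 18 = 4^2 + 2 (b=4); 4→5: 5^2 + 2 = 27; 27−1 = 26
i=1: 26 = 5^2 + 1 (b=5); 5→6: 6^2 + 1 = 37; 37−1 = 36
i=2: 36 = 6^2 (b=6); 6→7: 7^2 = 49; 49−1 = 48
i=3: 48 = 6·7 + 6 (b=7); 7→8: 6·8 + 6 = 54; 54−1 = 53
i=4: 53 = 6·8 + 5 (b=8); 8→9: 6·9 + 5 = 59; 59−1 = 58
i=5: 58 = 6·9 + 4 (b=9); 9→10: 6·10 + 4 = 64; 64−1 = 63
i=6: 63 = 6·10 + 3 (b=10); 10→11: 6·11 + 3 = 69; 69−1 = 68
i=7: 68 = 6·11 + 2 (b=11); 11→12: 6·12 + 2 = 74; 74−1 = 73

73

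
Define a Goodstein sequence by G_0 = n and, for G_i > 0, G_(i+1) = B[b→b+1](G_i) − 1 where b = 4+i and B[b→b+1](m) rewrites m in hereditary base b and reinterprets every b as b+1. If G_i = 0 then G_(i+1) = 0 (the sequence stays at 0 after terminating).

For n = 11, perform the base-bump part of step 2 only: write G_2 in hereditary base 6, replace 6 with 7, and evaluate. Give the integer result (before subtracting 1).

(0) 11|_4 = 2·4 + 3 ↦ 2·5 + 3|_5 = 13 ⇒ 12
(1) 12|_5 = 2·5 + 2 ↦ 2·6 + 2|_6 = 14 ⇒ 13

15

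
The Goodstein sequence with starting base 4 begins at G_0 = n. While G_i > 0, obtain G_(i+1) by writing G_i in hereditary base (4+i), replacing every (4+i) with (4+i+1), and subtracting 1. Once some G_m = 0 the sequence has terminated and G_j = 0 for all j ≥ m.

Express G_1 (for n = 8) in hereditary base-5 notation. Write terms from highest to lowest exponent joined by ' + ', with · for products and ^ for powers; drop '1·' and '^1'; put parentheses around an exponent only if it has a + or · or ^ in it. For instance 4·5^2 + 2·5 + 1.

[0] 8 ≡ 2·4 (base 4). Lift 5: 10. −1: 9.
[1] 9 ≡ 5 + 4 (base 5). Lift 6: 10. −1: 9.

5 + 4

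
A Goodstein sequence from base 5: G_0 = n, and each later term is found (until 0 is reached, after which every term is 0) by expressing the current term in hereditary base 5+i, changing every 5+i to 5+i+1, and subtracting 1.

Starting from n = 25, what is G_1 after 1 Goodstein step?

G_0=25  [base 5] 5^2  →[5↦6]→  6^2 = 36  −1 ⇒ G_1=35
G_1=35  [base 6] 5·6 + 5  →[6↦7]→  5·7 + 5 = 40  −1 ⇒ G_2=39

35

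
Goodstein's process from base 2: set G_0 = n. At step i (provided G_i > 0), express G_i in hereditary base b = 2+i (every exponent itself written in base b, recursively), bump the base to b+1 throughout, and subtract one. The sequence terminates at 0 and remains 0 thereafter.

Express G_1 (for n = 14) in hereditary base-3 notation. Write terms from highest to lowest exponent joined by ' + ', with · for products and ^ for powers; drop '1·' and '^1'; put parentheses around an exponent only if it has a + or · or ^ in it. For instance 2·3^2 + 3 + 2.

3^(3 + 1) + 3^3 + 2

(0) 14|_2 = 2^(2 + 1) + 2^2 + 2 ↦ 3^(3 + 1) + 3^3 + 3|_3 = 111 ⇒ 110
(1) 110|_3 = 3^(3 + 1) + 3^3 + 2 ↦ 4^(4 + 1) + 4^4 + 2|_4 = 1282 ⇒ 1281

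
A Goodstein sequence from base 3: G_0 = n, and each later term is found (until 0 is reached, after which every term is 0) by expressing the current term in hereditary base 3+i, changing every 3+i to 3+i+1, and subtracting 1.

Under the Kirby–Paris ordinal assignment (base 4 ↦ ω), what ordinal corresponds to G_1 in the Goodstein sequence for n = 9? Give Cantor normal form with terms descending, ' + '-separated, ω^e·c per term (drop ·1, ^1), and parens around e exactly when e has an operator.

ω·3 + 3

base 3: 9 = 3^2; at 4: 4^2 = 16; next = 15
base 4: 15 = 3·4 + 3; at 5: 3·5 + 3 = 18; next = 17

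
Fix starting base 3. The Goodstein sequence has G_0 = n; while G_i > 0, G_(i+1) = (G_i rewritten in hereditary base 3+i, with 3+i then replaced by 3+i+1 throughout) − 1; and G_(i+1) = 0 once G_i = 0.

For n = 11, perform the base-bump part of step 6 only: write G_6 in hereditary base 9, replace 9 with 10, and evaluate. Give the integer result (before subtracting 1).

52

G_0 = 11. HB_3(11) = 3^2 + 2. Bump = 18. G_1 = 17.
G_1 = 17. HB_4(17) = 4^2 + 1. Bump = 26. G_2 = 25.
G_2 = 25. HB_5(25) = 5^2. Bump = 36. G_3 = 35.
G_3 = 35. HB_6(35) = 5·6 + 5. Bump = 40. G_4 = 39.
G_4 = 39. HB_7(39) = 5·7 + 4. Bump = 44. G_5 = 43.
G_5 = 43. HB_8(43) = 5·8 + 3. Bump = 48. G_6 = 47.
G_6 = 47. HB_9(47) = 5·9 + 2. Bump = 52. G_7 = 51.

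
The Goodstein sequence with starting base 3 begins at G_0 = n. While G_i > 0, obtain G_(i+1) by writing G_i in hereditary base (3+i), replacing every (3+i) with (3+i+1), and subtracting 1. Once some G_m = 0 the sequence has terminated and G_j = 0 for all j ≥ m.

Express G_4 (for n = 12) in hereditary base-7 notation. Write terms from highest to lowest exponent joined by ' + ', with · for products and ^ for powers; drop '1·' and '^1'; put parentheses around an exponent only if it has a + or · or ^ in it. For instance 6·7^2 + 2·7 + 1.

step 0: 12 = 3^2 + 3; sub 4 for 3: 4^2 + 4; = 20; G_1 = 20−1 = 19
step 1: 19 = 4^2 + 3; sub 5 for 4: 5^2 + 3; = 28; G_2 = 28−1 = 27
step 2: 27 = 5^2 + 2; sub 6 for 5: 6^2 + 2; = 38; G_3 = 38−1 = 37
step 3: 37 = 6^2 + 1; sub 7 for 6: 7^2 + 1; = 50; G_4 = 50−1 = 49
step 4: 49 = 7^2; sub 8 for 7: 8^2; = 64; G_5 = 64−1 = 63

7^2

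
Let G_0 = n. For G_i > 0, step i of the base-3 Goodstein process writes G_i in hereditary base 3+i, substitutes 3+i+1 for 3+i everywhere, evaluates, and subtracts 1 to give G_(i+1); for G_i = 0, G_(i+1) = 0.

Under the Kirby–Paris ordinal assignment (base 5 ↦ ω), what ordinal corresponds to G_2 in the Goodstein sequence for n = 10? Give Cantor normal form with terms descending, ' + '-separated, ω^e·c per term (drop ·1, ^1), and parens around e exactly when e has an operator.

i=0: 10 = 3^2 + 1 (b=3); 3→4: 4^2 + 1 = 17; 17−1 = 16
i=1: 16 = 4^2 (b=4); 4→5: 5^2 = 25; 25−1 = 24
i=2: 24 = 4·5 + 4 (b=5); 5→6: 4·6 + 4 = 28; 28−1 = 27

ω·4 + 4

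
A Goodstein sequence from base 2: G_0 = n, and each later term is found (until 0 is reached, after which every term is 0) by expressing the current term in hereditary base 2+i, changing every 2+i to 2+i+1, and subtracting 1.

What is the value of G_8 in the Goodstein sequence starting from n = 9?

G_0 = 9. HB_2(9) = 2^(2 + 1) + 1. Bump = 82. G_1 = 81.
G_1 = 81. HB_3(81) = 3^(3 + 1). Bump = 1024. G_2 = 1023.
G_2 = 1023. HB_4(1023) = 3·4^4 + 3·4^3 + 3·4^2 + 3·4 + 3. Bump = 9843. G_3 = 9842.
G_3 = 9842. HB_5(9842) = 3·5^5 + 3·5^3 + 3·5^2 + 3·5 + 2. Bump = 140744. G_4 = 140743.
G_4 = 140743. HB_6(140743) = 3·6^6 + 3·6^3 + 3·6^2 + 3·6 + 1. Bump = 2471827. G_5 = 2471826.
G_5 = 2471826. HB_7(2471826) = 3·7^7 + 3·7^3 + 3·7^2 + 3·7. Bump = 50333400. G_6 = 50333399.
G_6 = 50333399. HB_8(50333399) = 3·8^8 + 3·8^3 + 3·8^2 + 2·8 + 7. Bump = 1162263922. G_7 = 1162263921.
G_7 = 1162263921. HB_9(1162263921) = 3·9^9 + 3·9^3 + 3·9^2 + 2·9 + 6. Bump = 30000003326. G_8 = 30000003325.
G_8 = 30000003325. HB_10(30000003325) = 3·10^10 + 3·10^3 + 3·10^2 + 2·10 + 5. Bump = 855935016216. G_9 = 855935016215.

30000003325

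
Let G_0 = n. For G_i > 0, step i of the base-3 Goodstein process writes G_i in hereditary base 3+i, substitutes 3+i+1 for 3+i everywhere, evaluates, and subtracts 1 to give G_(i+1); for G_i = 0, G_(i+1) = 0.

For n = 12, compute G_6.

[0] 12 ≡ 3^2 + 3 (base 3). Lift 4: 20. −1: 19.
[1] 19 ≡ 4^2 + 3 (base 4). Lift 5: 28. −1: 27.
[2] 27 ≡ 5^2 + 2 (base 5). Lift 6: 38. −1: 37.
[3] 37 ≡ 6^2 + 1 (base 6). Lift 7: 50. −1: 49.
[4] 49 ≡ 7^2 (base 7). Lift 8: 64. −1: 63.
[5] 63 ≡ 7·8 + 7 (base 8). Lift 9: 70. −1: 69.

69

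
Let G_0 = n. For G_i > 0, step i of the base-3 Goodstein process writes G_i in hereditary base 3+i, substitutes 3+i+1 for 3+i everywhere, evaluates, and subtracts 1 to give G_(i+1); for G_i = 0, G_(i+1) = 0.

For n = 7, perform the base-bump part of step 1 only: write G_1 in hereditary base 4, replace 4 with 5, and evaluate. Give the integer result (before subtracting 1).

10

i=0: 7 = 2·3 + 1 (b=3); 3→4: 2·4 + 1 = 9; 9−1 = 8
i=1: 8 = 2·4 (b=4); 4→5: 2·5 = 10; 10−1 = 9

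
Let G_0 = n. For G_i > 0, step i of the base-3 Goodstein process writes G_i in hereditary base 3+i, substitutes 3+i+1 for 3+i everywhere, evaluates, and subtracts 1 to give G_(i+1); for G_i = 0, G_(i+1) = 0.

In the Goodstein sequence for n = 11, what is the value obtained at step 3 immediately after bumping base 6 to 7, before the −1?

[0] 11 ≡ 3^2 + 2 (base 3). Lift 4: 18. −1: 17.
[1] 17 ≡ 4^2 + 1 (base 4). Lift 5: 26. −1: 25.
[2] 25 ≡ 5^2 (base 5). Lift 6: 36. −1: 35.

40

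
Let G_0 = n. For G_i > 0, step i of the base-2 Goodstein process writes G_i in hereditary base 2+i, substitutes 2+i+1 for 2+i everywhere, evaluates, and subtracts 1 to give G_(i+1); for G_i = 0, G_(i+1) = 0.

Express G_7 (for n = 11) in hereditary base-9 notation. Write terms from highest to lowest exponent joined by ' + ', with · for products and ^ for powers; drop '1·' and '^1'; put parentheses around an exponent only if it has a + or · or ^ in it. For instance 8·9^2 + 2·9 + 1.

G_0=11  [base 2] 2^(2 + 1) + 2 + 1  →[2↦3]→  3^(3 + 1) + 3 + 1 = 85  −1 ⇒ G_1=84
G_1=84  [base 3] 3^(3 + 1) + 3  →[3↦4]→  4^(4 + 1) + 4 = 1028  −1 ⇒ G_2=1027
G_2=1027  [base 4] 4^(4 + 1) + 3  →[4↦5]→  5^(5 + 1) + 3 = 15628  −1 ⇒ G_3=15627
G_3=15627  [base 5] 5^(5 + 1) + 2  →[5↦6]→  6^(6 + 1) + 2 = 279938  −1 ⇒ G_4=279937
G_4=279937  [base 6] 6^(6 + 1) + 1  →[6↦7]→  7^(7 + 1) + 1 = 5764802  −1 ⇒ G_5=5764801
G_5=5764801  [base 7] 7^(7 + 1)  →[7↦8]→  8^(8 + 1) = 134217728  −1 ⇒ G_6=134217727
G_6=134217727  [base 8] 7·8^8 + 7·8^7 + 7·8^6 + 7·8^5 + 7·8^4 + 7·8^3 + 7·8^2 + 7·8 + 7  →[8↦9]→  7·9^9 + 7·9^7 + 7·9^6 + 7·9^5 + 7·9^4 + 7·9^3 + 7·9^2 + 7·9 + 7 = 2749609303  −1 ⇒ G_7=2749609302
G_7=2749609302  [base 9] 7·9^9 + 7·9^7 + 7·9^6 + 7·9^5 + 7·9^4 + 7·9^3 + 7·9^2 + 7·9 + 6  →[9↦10]→  7·10^10 + 7·10^7 + 7·10^6 + 7·10^5 + 7·10^4 + 7·10^3 + 7·10^2 + 7·10 + 6 = 70077777776  −1 ⇒ G_8=70077777775

7·9^9 + 7·9^7 + 7·9^6 + 7·9^5 + 7·9^4 + 7·9^3 + 7·9^2 + 7·9 + 6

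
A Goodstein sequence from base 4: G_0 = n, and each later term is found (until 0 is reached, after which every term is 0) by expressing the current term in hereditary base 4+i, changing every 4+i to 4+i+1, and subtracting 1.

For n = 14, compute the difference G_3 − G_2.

14 —HB4→ 3·4 + 2 —bump→ 3·5 + 2 = 17 —(−1)→ 16
16 —HB5→ 3·5 + 1 —bump→ 3·6 + 1 = 19 —(−1)→ 18
18 —HB6→ 3·6 —bump→ 3·7 = 21 —(−1)→ 20

2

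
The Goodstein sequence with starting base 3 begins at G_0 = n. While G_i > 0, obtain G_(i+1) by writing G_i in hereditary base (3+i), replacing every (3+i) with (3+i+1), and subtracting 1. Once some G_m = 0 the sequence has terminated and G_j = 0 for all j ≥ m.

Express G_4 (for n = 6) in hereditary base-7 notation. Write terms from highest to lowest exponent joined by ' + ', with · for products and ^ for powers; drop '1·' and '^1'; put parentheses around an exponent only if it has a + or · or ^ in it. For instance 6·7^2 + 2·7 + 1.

(0) 6|_3 = 2·3 ↦ 2·4|_4 = 8 ⇒ 7
(1) 7|_4 = 4 + 3 ↦ 5 + 3|_5 = 8 ⇒ 7
(2) 7|_5 = 5 + 2 ↦ 6 + 2|_6 = 8 ⇒ 7
(3) 7|_6 = 6 + 1 ↦ 7 + 1|_7 = 8 ⇒ 7
(4) 7|_7 = 7 ↦ 8|_8 = 8 ⇒ 7

7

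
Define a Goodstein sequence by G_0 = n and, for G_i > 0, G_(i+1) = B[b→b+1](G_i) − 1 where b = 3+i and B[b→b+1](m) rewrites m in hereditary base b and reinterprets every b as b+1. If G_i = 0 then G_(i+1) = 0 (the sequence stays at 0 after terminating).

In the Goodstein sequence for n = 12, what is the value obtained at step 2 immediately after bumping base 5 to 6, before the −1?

12 —HB3→ 3^2 + 3 —bump→ 4^2 + 4 = 20 —(−1)→ 19
19 —HB4→ 4^2 + 3 —bump→ 5^2 + 3 = 28 —(−1)→ 27
27 —HB5→ 5^2 + 2 —bump→ 6^2 + 2 = 38 —(−1)→ 37

38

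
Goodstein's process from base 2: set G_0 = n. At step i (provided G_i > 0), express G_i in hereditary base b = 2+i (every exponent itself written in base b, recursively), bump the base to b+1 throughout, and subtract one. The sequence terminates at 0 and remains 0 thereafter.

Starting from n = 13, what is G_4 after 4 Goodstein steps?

280711

13 —HB2→ 2^(2 + 1) + 2^2 + 1 —bump→ 3^(3 + 1) + 3^3 + 1 = 109 —(−1)→ 108
108 —HB3→ 3^(3 + 1) + 3^3 —bump→ 4^(4 + 1) + 4^4 = 1280 —(−1)→ 1279
1279 —HB4→ 4^(4 + 1) + 3·4^3 + 3·4^2 + 3·4 + 3 —bump→ 5^(5 + 1) + 3·5^3 + 3·5^2 + 3·5 + 3 = 16093 —(−1)→ 16092
16092 —HB5→ 5^(5 + 1) + 3·5^3 + 3·5^2 + 3·5 + 2 —bump→ 6^(6 + 1) + 3·6^3 + 3·6^2 + 3·6 + 2 = 280712 —(−1)→ 280711
280711 —HB6→ 6^(6 + 1) + 3·6^3 + 3·6^2 + 3·6 + 1 —bump→ 7^(7 + 1) + 3·7^3 + 3·7^2 + 3·7 + 1 = 5765999 —(−1)→ 5765998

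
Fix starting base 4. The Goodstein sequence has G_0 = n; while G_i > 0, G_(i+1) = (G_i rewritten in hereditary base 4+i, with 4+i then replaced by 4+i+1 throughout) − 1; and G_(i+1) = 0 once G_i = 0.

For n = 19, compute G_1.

27

G_0=19  [base 4] 4^2 + 3  →[4↦5]→  5^2 + 3 = 28  −1 ⇒ G_1=27
G_1=27  [base 5] 5^2 + 2  →[5↦6]→  6^2 + 2 = 38  −1 ⇒ G_2=37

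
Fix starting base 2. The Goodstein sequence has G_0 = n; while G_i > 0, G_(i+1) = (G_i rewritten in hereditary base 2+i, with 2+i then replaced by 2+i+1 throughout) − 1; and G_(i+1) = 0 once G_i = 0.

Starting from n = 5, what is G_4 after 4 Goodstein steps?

775

base 2: 5 = 2^2 + 1; at 3: 3^3 + 1 = 28; next = 27
base 3: 27 = 3^3; at 4: 4^4 = 256; next = 255
base 4: 255 = 3·4^3 + 3·4^2 + 3·4 + 3; at 5: 3·5^3 + 3·5^2 + 3·5 + 3 = 468; next = 467
base 5: 467 = 3·5^3 + 3·5^2 + 3·5 + 2; at 6: 3·6^3 + 3·6^2 + 3·6 + 2 = 776; next = 775
base 6: 775 = 3·6^3 + 3·6^2 + 3·6 + 1; at 7: 3·7^3 + 3·7^2 + 3·7 + 1 = 1198; next = 1197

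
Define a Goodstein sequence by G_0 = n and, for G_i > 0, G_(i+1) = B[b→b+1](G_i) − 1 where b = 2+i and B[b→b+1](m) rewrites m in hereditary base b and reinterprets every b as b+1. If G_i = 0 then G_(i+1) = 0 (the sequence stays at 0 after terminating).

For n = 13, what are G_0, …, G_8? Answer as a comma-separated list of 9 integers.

(0) 13|_2 = 2^(2 + 1) + 2^2 + 1 ↦ 3^(3 + 1) + 3^3 + 1|_3 = 109 ⇒ 108
(1) 108|_3 = 3^(3 + 1) + 3^3 ↦ 4^(4 + 1) + 4^4|_4 = 1280 ⇒ 1279
(2) 1279|_4 = 4^(4 + 1) + 3·4^3 + 3·4^2 + 3·4 + 3 ↦ 5^(5 + 1) + 3·5^3 + 3·5^2 + 3·5 + 3|_5 = 16093 ⇒ 16092
(3) 16092|_5 = 5^(5 + 1) + 3·5^3 + 3·5^2 + 3·5 + 2 ↦ 6^(6 + 1) + 3·6^3 + 3·6^2 + 3·6 + 2|_6 = 280712 ⇒ 280711
(4) 280711|_6 = 6^(6 + 1) + 3·6^3 + 3·6^2 + 3·6 + 1 ↦ 7^(7 + 1) + 3·7^3 + 3·7^2 + 3·7 + 1|_7 = 5765999 ⇒ 5765998
(5) 5765998|_7 = 7^(7 + 1) + 3·7^3 + 3·7^2 + 3·7 ↦ 8^(8 + 1) + 3·8^3 + 3·8^2 + 3·8|_8 = 134219480 ⇒ 134219479
(6) 134219479|_8 = 8^(8 + 1) + 3·8^3 + 3·8^2 + 2·8 + 7 ↦ 9^(9 + 1) + 3·9^3 + 3·9^2 + 2·9 + 7|_9 = 3486786856 ⇒ 3486786855
(7) 3486786855|_9 = 9^(9 + 1) + 3·9^3 + 3·9^2 + 2·9 + 6 ↦ 10^(10 + 1) + 3·10^3 + 3·10^2 + 2·10 + 6|_10 = 100000003326 ⇒ 100000003325

13, 108, 1279, 16092, 280711, 5765998, 134219479, 3486786855, 100000003325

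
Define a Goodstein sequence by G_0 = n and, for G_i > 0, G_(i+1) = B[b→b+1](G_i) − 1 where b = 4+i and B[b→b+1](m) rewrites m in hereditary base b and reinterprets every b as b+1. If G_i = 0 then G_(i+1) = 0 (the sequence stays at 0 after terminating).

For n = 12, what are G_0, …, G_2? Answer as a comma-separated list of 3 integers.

base 4: 12 = 3·4; at 5: 3·5 = 15; next = 14
base 5: 14 = 2·5 + 4; at 6: 2·6 + 4 = 16; next = 15

12, 14, 15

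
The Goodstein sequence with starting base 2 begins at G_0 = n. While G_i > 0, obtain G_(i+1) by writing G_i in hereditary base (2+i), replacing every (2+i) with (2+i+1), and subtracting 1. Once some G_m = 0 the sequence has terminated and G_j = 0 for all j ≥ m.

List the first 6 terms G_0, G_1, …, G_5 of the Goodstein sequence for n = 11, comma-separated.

11, 84, 1027, 15627, 279937, 5764801

i=0: 11 = 2^(2 + 1) + 2 + 1 (b=2); 2→3: 3^(3 + 1) + 3 + 1 = 85; 85−1 = 84
i=1: 84 = 3^(3 + 1) + 3 (b=3); 3→4: 4^(4 + 1) + 4 = 1028; 1028−1 = 1027
i=2: 1027 = 4^(4 + 1) + 3 (b=4); 4→5: 5^(5 + 1) + 3 = 15628; 15628−1 = 15627
i=3: 15627 = 5^(5 + 1) + 2 (b=5); 5→6: 6^(6 + 1) + 2 = 279938; 279938−1 = 279937
i=4: 279937 = 6^(6 + 1) + 1 (b=6); 6→7: 7^(7 + 1) + 1 = 5764802; 5764802−1 = 5764801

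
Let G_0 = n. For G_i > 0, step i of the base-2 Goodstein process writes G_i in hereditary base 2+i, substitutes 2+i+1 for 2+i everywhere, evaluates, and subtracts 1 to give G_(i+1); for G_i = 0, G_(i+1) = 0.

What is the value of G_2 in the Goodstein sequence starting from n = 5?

G_0=5  [base 2] 2^2 + 1  →[2↦3]→  3^3 + 1 = 28  −1 ⇒ G_1=27
G_1=27  [base 3] 3^3  →[3↦4]→  4^4 = 256  −1 ⇒ G_2=255
G_2=255  [base 4] 3·4^3 + 3·4^2 + 3·4 + 3  →[4↦5]→  3·5^3 + 3·5^2 + 3·5 + 3 = 468  −1 ⇒ G_3=467

255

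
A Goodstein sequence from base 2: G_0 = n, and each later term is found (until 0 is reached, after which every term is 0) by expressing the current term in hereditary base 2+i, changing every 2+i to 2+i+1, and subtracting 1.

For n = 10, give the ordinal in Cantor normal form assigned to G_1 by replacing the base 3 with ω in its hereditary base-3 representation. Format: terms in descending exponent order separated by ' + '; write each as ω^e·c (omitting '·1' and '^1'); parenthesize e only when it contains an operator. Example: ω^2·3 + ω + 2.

ω^(ω + 1) + 2

base 2: 10 = 2^(2 + 1) + 2; at 3: 3^(3 + 1) + 3 = 84; next = 83
base 3: 83 = 3^(3 + 1) + 2; at 4: 4^(4 + 1) + 2 = 1026; next = 1025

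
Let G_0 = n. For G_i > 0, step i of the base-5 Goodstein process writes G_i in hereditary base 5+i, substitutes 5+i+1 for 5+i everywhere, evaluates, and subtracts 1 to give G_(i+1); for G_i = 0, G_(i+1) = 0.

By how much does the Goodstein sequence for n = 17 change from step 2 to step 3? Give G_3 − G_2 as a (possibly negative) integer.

2

(0) 17|_5 = 3·5 + 2 ↦ 3·6 + 2|_6 = 20 ⇒ 19
(1) 19|_6 = 3·6 + 1 ↦ 3·7 + 1|_7 = 22 ⇒ 21
(2) 21|_7 = 3·7 ↦ 3·8|_8 = 24 ⇒ 23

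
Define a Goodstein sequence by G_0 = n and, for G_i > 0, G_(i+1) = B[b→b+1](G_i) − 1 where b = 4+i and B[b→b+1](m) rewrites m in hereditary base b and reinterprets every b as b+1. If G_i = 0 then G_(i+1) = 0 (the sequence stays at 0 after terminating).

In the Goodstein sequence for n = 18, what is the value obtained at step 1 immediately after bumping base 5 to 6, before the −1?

18 —HB4→ 4^2 + 2 —bump→ 5^2 + 2 = 27 —(−1)→ 26
26 —HB5→ 5^2 + 1 —bump→ 6^2 + 1 = 37 —(−1)→ 36

37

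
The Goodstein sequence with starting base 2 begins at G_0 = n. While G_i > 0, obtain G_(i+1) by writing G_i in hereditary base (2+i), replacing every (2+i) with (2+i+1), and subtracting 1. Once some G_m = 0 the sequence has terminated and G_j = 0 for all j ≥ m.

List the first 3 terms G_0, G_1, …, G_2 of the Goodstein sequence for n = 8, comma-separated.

8, 80, 553

[0] 8 ≡ 2^(2 + 1) (base 2). Lift 3: 81. −1: 80.
[1] 80 ≡ 2·3^3 + 2·3^2 + 2·3 + 2 (base 3). Lift 4: 554. −1: 553.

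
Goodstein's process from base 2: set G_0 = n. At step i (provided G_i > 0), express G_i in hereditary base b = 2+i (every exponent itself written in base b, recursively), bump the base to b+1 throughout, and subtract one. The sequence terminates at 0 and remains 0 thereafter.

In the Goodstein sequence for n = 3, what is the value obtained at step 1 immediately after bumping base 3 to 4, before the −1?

step 0: 3 = 2 + 1; sub 3 for 2: 3 + 1; = 4; G_1 = 4−1 = 3
step 1: 3 = 3; sub 4 for 3: 4; = 4; G_2 = 4−1 = 3

4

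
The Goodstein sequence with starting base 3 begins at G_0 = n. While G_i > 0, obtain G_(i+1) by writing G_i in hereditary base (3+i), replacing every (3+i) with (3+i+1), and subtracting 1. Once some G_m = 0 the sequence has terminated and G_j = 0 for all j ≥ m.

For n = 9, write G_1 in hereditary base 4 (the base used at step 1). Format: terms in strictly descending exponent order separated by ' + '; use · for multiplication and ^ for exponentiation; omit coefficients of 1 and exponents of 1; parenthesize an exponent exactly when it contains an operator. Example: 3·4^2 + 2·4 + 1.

3·4 + 3

G_0 = 9. HB_3(9) = 3^2. Bump = 16. G_1 = 15.
G_1 = 15. HB_4(15) = 3·4 + 3. Bump = 18. G_2 = 17.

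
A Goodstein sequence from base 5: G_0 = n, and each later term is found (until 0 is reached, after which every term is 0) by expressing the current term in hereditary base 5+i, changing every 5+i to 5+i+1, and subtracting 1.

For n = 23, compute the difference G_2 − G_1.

G_0=23  [base 5] 4·5 + 3  →[5↦6]→  4·6 + 3 = 27  −1 ⇒ G_1=26
G_1=26  [base 6] 4·6 + 2  →[6↦7]→  4·7 + 2 = 30  −1 ⇒ G_2=29

3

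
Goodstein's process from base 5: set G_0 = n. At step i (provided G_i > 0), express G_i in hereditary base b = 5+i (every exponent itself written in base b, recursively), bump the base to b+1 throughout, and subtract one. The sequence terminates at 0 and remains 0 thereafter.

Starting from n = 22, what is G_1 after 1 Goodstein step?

step 0: 22 = 4·5 + 2; sub 6 for 5: 4·6 + 2; = 26; G_1 = 26−1 = 25
step 1: 25 = 4·6 + 1; sub 7 for 6: 4·7 + 1; = 29; G_2 = 29−1 = 28

25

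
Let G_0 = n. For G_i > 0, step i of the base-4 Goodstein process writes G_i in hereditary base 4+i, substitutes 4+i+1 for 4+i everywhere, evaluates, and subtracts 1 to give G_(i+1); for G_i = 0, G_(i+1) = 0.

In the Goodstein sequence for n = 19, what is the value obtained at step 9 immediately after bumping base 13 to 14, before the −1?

step 0: 19 = 4^2 + 3; sub 5 for 4: 5^2 + 3; = 28; G_1 = 28−1 = 27
step 1: 27 = 5^2 + 2; sub 6 for 5: 6^2 + 2; = 38; G_2 = 38−1 = 37
step 2: 37 = 6^2 + 1; sub 7 for 6: 7^2 + 1; = 50; G_3 = 50−1 = 49
step 3: 49 = 7^2; sub 8 for 7: 8^2; = 64; G_4 = 64−1 = 63
step 4: 63 = 7·8 + 7; sub 9 for 8: 7·9 + 7; = 70; G_5 = 70−1 = 69
step 5: 69 = 7·9 + 6; sub 10 for 9: 7·10 + 6; = 76; G_6 = 76−1 = 75
step 6: 75 = 7·10 + 5; sub 11 for 10: 7·11 + 5; = 82; G_7 = 82−1 = 81
step 7: 81 = 7·11 + 4; sub 12 for 11: 7·12 + 4; = 88; G_8 = 88−1 = 87
step 8: 87 = 7·12 + 3; sub 13 for 12: 7·13 + 3; = 94; G_9 = 94−1 = 93

100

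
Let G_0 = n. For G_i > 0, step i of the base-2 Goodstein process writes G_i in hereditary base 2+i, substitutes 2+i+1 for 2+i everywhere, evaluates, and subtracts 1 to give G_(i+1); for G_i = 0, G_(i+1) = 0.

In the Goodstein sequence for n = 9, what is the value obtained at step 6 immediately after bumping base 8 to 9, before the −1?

i=0: 9 = 2^(2 + 1) + 1 (b=2); 2→3: 3^(3 + 1) + 1 = 82; 82−1 = 81
i=1: 81 = 3^(3 + 1) (b=3); 3→4: 4^(4 + 1) = 1024; 1024−1 = 1023
i=2: 1023 = 3·4^4 + 3·4^3 + 3·4^2 + 3·4 + 3 (b=4); 4→5: 3·5^5 + 3·5^3 + 3·5^2 + 3·5 + 3 = 9843; 9843−1 = 9842
i=3: 9842 = 3·5^5 + 3·5^3 + 3·5^2 + 3·5 + 2 (b=5); 5→6: 3·6^6 + 3·6^3 + 3·6^2 + 3·6 + 2 = 140744; 140744−1 = 140743
i=4: 140743 = 3·6^6 + 3·6^3 + 3·6^2 + 3·6 + 1 (b=6); 6→7: 3·7^7 + 3·7^3 + 3·7^2 + 3·7 + 1 = 2471827; 2471827−1 = 2471826
i=5: 2471826 = 3·7^7 + 3·7^3 + 3·7^2 + 3·7 (b=7); 7→8: 3·8^8 + 3·8^3 + 3·8^2 + 3·8 = 50333400; 50333400−1 = 50333399

1162263922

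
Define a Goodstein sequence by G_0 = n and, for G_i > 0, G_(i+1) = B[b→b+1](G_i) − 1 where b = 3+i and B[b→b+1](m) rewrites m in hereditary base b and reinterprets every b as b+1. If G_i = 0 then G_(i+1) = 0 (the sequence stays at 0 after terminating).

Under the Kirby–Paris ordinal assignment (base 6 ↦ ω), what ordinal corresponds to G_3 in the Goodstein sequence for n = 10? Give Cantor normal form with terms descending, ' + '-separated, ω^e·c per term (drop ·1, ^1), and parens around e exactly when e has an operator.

(0) 10|_3 = 3^2 + 1 ↦ 4^2 + 1|_4 = 17 ⇒ 16
(1) 16|_4 = 4^2 ↦ 5^2|_5 = 25 ⇒ 24
(2) 24|_5 = 4·5 + 4 ↦ 4·6 + 4|_6 = 28 ⇒ 27
(3) 27|_6 = 4·6 + 3 ↦ 4·7 + 3|_7 = 31 ⇒ 30

ω·4 + 3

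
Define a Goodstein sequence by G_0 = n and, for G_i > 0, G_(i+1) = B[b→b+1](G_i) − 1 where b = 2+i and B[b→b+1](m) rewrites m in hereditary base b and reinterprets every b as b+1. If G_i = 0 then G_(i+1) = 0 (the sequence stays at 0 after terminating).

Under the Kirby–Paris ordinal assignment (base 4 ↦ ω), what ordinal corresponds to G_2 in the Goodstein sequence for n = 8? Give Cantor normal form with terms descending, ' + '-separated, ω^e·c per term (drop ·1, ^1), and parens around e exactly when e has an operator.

ω^ω·2 + ω^2·2 + ω·2 + 1

base 2: 8 = 2^(2 + 1); at 3: 3^(3 + 1) = 81; next = 80
base 3: 80 = 2·3^3 + 2·3^2 + 2·3 + 2; at 4: 2·4^4 + 2·4^2 + 2·4 + 2 = 554; next = 553
base 4: 553 = 2·4^4 + 2·4^2 + 2·4 + 1; at 5: 2·5^5 + 2·5^2 + 2·5 + 1 = 6311; next = 6310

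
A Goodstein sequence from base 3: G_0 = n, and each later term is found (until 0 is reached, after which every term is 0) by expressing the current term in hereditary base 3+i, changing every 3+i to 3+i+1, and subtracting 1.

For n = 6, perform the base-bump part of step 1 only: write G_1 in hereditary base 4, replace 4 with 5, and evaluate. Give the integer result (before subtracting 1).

(0) 6|_3 = 2·3 ↦ 2·4|_4 = 8 ⇒ 7
(1) 7|_4 = 4 + 3 ↦ 5 + 3|_5 = 8 ⇒ 7

8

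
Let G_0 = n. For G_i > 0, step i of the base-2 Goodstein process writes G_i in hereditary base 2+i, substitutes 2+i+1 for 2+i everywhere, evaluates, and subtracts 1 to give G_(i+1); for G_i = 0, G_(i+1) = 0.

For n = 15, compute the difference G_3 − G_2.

17469

base 2: 15 = 2^(2 + 1) + 2^2 + 2 + 1; at 3: 3^(3 + 1) + 3^3 + 3 + 1 = 112; next = 111
base 3: 111 = 3^(3 + 1) + 3^3 + 3; at 4: 4^(4 + 1) + 4^4 + 4 = 1284; next = 1283
base 4: 1283 = 4^(4 + 1) + 4^4 + 3; at 5: 5^(5 + 1) + 5^5 + 3 = 18753; next = 18752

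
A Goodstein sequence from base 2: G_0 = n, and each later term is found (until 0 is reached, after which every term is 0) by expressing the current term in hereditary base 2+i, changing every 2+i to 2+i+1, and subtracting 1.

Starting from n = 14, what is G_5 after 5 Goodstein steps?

5862840

14 —HB2→ 2^(2 + 1) + 2^2 + 2 —bump→ 3^(3 + 1) + 3^3 + 3 = 111 —(−1)→ 110
110 —HB3→ 3^(3 + 1) + 3^3 + 2 —bump→ 4^(4 + 1) + 4^4 + 2 = 1282 —(−1)→ 1281
1281 —HB4→ 4^(4 + 1) + 4^4 + 1 —bump→ 5^(5 + 1) + 5^5 + 1 = 18751 —(−1)→ 18750
18750 —HB5→ 5^(5 + 1) + 5^5 —bump→ 6^(6 + 1) + 6^6 = 326592 —(−1)→ 326591
326591 —HB6→ 6^(6 + 1) + 5·6^5 + 5·6^4 + 5·6^3 + 5·6^2 + 5·6 + 5 —bump→ 7^(7 + 1) + 5·7^5 + 5·7^4 + 5·7^3 + 5·7^2 + 5·7 + 5 = 5862841 —(−1)→ 5862840
5862840 —HB7→ 7^(7 + 1) + 5·7^5 + 5·7^4 + 5·7^3 + 5·7^2 + 5·7 + 4 —bump→ 8^(8 + 1) + 5·8^5 + 5·8^4 + 5·8^3 + 5·8^2 + 5·8 + 4 = 134404972 —(−1)→ 134404971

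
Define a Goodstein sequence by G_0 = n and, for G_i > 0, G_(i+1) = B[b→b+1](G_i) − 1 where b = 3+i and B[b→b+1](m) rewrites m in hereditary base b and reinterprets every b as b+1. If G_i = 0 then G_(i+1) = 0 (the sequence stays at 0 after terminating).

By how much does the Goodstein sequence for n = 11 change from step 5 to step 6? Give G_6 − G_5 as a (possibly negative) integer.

G_0 = 11. HB_3(11) = 3^2 + 2. Bump = 18. G_1 = 17.
G_1 = 17. HB_4(17) = 4^2 + 1. Bump = 26. G_2 = 25.
G_2 = 25. HB_5(25) = 5^2. Bump = 36. G_3 = 35.
G_3 = 35. HB_6(35) = 5·6 + 5. Bump = 40. G_4 = 39.
G_4 = 39. HB_7(39) = 5·7 + 4. Bump = 44. G_5 = 43.
G_5 = 43. HB_8(43) = 5·8 + 3. Bump = 48. G_6 = 47.

4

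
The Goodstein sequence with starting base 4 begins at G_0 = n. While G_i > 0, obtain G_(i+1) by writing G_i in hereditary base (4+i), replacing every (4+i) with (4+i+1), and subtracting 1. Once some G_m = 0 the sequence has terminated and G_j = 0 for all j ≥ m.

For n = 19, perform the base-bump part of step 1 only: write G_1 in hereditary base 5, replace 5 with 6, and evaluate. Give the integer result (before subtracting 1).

(0) 19|_4 = 4^2 + 3 ↦ 5^2 + 3|_5 = 28 ⇒ 27
(1) 27|_5 = 5^2 + 2 ↦ 6^2 + 2|_6 = 38 ⇒ 37

38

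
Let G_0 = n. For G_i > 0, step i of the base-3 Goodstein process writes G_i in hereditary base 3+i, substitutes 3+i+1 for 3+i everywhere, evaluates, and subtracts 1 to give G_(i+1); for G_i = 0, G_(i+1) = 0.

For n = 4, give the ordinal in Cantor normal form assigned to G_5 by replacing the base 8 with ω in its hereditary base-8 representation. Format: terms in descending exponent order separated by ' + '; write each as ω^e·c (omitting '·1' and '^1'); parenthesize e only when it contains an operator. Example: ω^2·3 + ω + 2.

1

[0] 4 ≡ 3 + 1 (base 3). Lift 4: 5. −1: 4.
[1] 4 ≡ 4 (base 4). Lift 5: 5. −1: 4.
[2] 4 ≡ 4 (base 5). Lift 6: 4. −1: 3.
[3] 3 ≡ 3 (base 6). Lift 7: 3. −1: 2.
[4] 2 ≡ 2 (base 7). Lift 8: 2. −1: 1.
[5] 1 ≡ 1 (base 8). Lift 9: 1. −1: 0.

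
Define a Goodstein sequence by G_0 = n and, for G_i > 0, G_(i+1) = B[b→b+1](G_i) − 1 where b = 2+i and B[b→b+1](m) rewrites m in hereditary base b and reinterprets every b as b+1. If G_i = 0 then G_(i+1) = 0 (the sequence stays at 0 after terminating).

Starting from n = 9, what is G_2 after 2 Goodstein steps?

[0] 9 ≡ 2^(2 + 1) + 1 (base 2). Lift 3: 82. −1: 81.
[1] 81 ≡ 3^(3 + 1) (base 3). Lift 4: 1024. −1: 1023.
[2] 1023 ≡ 3·4^4 + 3·4^3 + 3·4^2 + 3·4 + 3 (base 4). Lift 5: 9843. −1: 9842.

1023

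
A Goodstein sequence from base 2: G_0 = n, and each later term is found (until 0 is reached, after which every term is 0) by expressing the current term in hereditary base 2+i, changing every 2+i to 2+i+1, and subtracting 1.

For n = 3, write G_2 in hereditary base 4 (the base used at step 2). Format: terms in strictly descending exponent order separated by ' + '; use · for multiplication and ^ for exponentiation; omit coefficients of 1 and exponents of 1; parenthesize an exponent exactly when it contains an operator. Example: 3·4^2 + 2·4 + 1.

3

[0] 3 ≡ 2 + 1 (base 2). Lift 3: 4. −1: 3.
[1] 3 ≡ 3 (base 3). Lift 4: 4. −1: 3.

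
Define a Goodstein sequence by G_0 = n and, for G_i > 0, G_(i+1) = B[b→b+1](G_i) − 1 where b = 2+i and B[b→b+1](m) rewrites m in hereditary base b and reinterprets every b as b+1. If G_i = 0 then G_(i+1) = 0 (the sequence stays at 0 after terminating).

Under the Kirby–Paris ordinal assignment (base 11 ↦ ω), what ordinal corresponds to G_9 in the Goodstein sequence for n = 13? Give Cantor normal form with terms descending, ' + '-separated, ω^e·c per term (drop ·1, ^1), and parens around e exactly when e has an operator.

G_0 = 13. HB_2(13) = 2^(2 + 1) + 2^2 + 1. Bump = 109. G_1 = 108.
G_1 = 108. HB_3(108) = 3^(3 + 1) + 3^3. Bump = 1280. G_2 = 1279.
G_2 = 1279. HB_4(1279) = 4^(4 + 1) + 3·4^3 + 3·4^2 + 3·4 + 3. Bump = 16093. G_3 = 16092.
G_3 = 16092. HB_5(16092) = 5^(5 + 1) + 3·5^3 + 3·5^2 + 3·5 + 2. Bump = 280712. G_4 = 280711.
G_4 = 280711. HB_6(280711) = 6^(6 + 1) + 3·6^3 + 3·6^2 + 3·6 + 1. Bump = 5765999. G_5 = 5765998.
G_5 = 5765998. HB_7(5765998) = 7^(7 + 1) + 3·7^3 + 3·7^2 + 3·7. Bump = 134219480. G_6 = 134219479.
G_6 = 134219479. HB_8(134219479) = 8^(8 + 1) + 3·8^3 + 3·8^2 + 2·8 + 7. Bump = 3486786856. G_7 = 3486786855.
G_7 = 3486786855. HB_9(3486786855) = 9^(9 + 1) + 3·9^3 + 3·9^2 + 2·9 + 6. Bump = 100000003326. G_8 = 100000003325.
G_8 = 100000003325. HB_10(100000003325) = 10^(10 + 1) + 3·10^3 + 3·10^2 + 2·10 + 5. Bump = 3138428381104. G_9 = 3138428381103.

ω^(ω + 1) + ω^3·3 + ω^2·3 + ω·2 + 4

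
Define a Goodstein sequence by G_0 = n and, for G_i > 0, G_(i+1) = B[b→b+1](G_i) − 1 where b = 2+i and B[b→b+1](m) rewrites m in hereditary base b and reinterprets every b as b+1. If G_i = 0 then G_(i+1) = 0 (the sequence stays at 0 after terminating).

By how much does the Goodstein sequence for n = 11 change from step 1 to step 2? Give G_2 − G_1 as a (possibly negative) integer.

943

i=0: 11 = 2^(2 + 1) + 2 + 1 (b=2); 2→3: 3^(3 + 1) + 3 + 1 = 85; 85−1 = 84
i=1: 84 = 3^(3 + 1) + 3 (b=3); 3→4: 4^(4 + 1) + 4 = 1028; 1028−1 = 1027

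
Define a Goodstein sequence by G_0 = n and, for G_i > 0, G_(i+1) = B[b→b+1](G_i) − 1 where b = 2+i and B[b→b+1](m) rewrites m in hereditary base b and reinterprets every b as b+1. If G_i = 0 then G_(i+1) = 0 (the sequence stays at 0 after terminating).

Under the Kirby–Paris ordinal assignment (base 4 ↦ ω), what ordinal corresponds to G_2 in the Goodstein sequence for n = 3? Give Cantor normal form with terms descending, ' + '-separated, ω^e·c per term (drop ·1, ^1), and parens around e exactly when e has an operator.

3

step 0: 3 = 2 + 1; sub 3 for 2: 3 + 1; = 4; G_1 = 4−1 = 3
step 1: 3 = 3; sub 4 for 3: 4; = 4; G_2 = 4−1 = 3
step 2: 3 = 3; sub 5 for 4: 3; = 3; G_3 = 3−1 = 2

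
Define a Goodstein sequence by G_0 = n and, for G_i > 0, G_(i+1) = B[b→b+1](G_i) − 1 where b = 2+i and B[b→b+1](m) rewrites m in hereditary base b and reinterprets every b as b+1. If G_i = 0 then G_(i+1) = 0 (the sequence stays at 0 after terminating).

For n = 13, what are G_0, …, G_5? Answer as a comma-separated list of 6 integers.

G_0 = 13. HB_2(13) = 2^(2 + 1) + 2^2 + 1. Bump = 109. G_1 = 108.
G_1 = 108. HB_3(108) = 3^(3 + 1) + 3^3. Bump = 1280. G_2 = 1279.
G_2 = 1279. HB_4(1279) = 4^(4 + 1) + 3·4^3 + 3·4^2 + 3·4 + 3. Bump = 16093. G_3 = 16092.
G_3 = 16092. HB_5(16092) = 5^(5 + 1) + 3·5^3 + 3·5^2 + 3·5 + 2. Bump = 280712. G_4 = 280711.
G_4 = 280711. HB_6(280711) = 6^(6 + 1) + 3·6^3 + 3·6^2 + 3·6 + 1. Bump = 5765999. G_5 = 5765998.

13, 108, 1279, 16092, 280711, 5765998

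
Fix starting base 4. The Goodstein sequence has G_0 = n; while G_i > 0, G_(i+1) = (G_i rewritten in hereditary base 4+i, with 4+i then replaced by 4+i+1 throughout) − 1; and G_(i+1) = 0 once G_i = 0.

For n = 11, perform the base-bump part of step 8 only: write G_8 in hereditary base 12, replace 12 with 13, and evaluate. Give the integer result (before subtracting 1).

(0) 11|_4 = 2·4 + 3 ↦ 2·5 + 3|_5 = 13 ⇒ 12
(1) 12|_5 = 2·5 + 2 ↦ 2·6 + 2|_6 = 14 ⇒ 13
(2) 13|_6 = 2·6 + 1 ↦ 2·7 + 1|_7 = 15 ⇒ 14
(3) 14|_7 = 2·7 ↦ 2·8|_8 = 16 ⇒ 15
(4) 15|_8 = 8 + 7 ↦ 9 + 7|_9 = 16 ⇒ 15
(5) 15|_9 = 9 + 6 ↦ 10 + 6|_10 = 16 ⇒ 15
(6) 15|_10 = 10 + 5 ↦ 11 + 5|_11 = 16 ⇒ 15
(7) 15|_11 = 11 + 4 ↦ 12 + 4|_12 = 16 ⇒ 15
(8) 15|_12 = 12 + 3 ↦ 13 + 3|_13 = 16 ⇒ 15

16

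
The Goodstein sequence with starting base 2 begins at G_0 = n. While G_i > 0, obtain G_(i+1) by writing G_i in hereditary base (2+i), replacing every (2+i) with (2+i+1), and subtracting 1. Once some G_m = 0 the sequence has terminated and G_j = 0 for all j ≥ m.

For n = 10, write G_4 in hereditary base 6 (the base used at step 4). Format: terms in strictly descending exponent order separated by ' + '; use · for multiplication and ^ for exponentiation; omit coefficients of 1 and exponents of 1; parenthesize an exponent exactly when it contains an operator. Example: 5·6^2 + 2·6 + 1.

5·6^6 + 5·6^5 + 5·6^4 + 5·6^3 + 5·6^2 + 5·6 + 5

base 2: 10 = 2^(2 + 1) + 2; at 3: 3^(3 + 1) + 3 = 84; next = 83
base 3: 83 = 3^(3 + 1) + 2; at 4: 4^(4 + 1) + 2 = 1026; next = 1025
base 4: 1025 = 4^(4 + 1) + 1; at 5: 5^(5 + 1) + 1 = 15626; next = 15625
base 5: 15625 = 5^(5 + 1); at 6: 6^(6 + 1) = 279936; next = 279935
base 6: 279935 = 5·6^6 + 5·6^5 + 5·6^4 + 5·6^3 + 5·6^2 + 5·6 + 5; at 7: 5·7^7 + 5·7^5 + 5·7^4 + 5·7^3 + 5·7^2 + 5·7 + 5 = 4215755; next = 4215754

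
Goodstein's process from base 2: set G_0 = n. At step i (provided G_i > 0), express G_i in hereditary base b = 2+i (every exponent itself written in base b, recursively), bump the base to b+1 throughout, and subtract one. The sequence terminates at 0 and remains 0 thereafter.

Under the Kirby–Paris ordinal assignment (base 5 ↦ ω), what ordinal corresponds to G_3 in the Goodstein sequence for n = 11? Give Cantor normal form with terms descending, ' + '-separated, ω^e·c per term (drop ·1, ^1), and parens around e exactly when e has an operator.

ω^(ω + 1) + 2

[0] 11 ≡ 2^(2 + 1) + 2 + 1 (base 2). Lift 3: 85. −1: 84.
[1] 84 ≡ 3^(3 + 1) + 3 (base 3). Lift 4: 1028. −1: 1027.
[2] 1027 ≡ 4^(4 + 1) + 3 (base 4). Lift 5: 15628. −1: 15627.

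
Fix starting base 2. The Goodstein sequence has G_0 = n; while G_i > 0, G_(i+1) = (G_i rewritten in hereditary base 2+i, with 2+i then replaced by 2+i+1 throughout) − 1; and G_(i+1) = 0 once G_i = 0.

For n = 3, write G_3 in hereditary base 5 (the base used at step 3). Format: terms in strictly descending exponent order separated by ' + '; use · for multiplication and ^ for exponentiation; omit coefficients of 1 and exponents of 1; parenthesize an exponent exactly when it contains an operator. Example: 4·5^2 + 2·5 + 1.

2

(0) 3|_2 = 2 + 1 ↦ 3 + 1|_3 = 4 ⇒ 3
(1) 3|_3 = 3 ↦ 4|_4 = 4 ⇒ 3
(2) 3|_4 = 3 ↦ 3|_5 = 3 ⇒ 2
(3) 2|_5 = 2 ↦ 2|_6 = 2 ⇒ 1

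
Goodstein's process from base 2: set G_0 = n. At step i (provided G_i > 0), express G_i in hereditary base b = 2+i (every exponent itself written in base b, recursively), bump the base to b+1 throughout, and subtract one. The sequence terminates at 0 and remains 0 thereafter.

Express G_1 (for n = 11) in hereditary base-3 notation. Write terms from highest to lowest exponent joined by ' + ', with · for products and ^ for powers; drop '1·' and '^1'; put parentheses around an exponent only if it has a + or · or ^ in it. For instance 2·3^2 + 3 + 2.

(0) 11|_2 = 2^(2 + 1) + 2 + 1 ↦ 3^(3 + 1) + 3 + 1|_3 = 85 ⇒ 84
(1) 84|_3 = 3^(3 + 1) + 3 ↦ 4^(4 + 1) + 4|_4 = 1028 ⇒ 1027

3^(3 + 1) + 3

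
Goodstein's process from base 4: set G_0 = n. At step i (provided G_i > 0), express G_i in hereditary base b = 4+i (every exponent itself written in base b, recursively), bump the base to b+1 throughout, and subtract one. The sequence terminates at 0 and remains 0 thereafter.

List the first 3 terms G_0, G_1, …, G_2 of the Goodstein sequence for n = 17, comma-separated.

17, 25, 35

G_0 = 17. HB_4(17) = 4^2 + 1. Bump = 26. G_1 = 25.
G_1 = 25. HB_5(25) = 5^2. Bump = 36. G_2 = 35.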